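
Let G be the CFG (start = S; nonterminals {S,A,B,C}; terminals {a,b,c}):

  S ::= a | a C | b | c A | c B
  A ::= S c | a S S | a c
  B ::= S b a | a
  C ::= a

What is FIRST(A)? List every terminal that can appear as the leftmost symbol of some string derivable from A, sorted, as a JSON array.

Compute FIRST by fixpoint:
pass 1:
  A via A→a S S: +{a}
  B via B→a: +{a}
  C via C→a: +{a}
  S via S→a: +{a}
  S via S→b: +{b}
  S via S→c A: +{c}
  S: {a,b,c}  A: {a}  B: {a}  C: {a}
pass 2:
  A via A→S c: +{b,c}
  B via B→S b a: +{b,c}
  S: {a,b,c}  A: {a,b,c}  B: {a,b,c}  C: {a}
pass 3: (no change)
  S: {a,b,c}  A: {a,b,c}  B: {a,b,c}  C: {a}

FIRST(A) = ["a", "b", "c"]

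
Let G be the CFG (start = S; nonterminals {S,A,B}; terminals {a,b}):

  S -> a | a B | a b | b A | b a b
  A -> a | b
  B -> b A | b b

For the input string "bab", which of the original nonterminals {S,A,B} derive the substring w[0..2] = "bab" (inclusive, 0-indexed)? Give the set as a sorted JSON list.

CNF form of G:
  S -> T0 A | T0 X2 | T1 B | T1 T0 | a
  A -> a | b
  B -> T0 A | T0 T0
  T0 -> b
  T1 -> a
  X2 -> T1 T0

CYK table (by increasing span), restricted to cells inside w[0..2]:
  [0..0]={A,T0}  "b"  orig:{A}
  [1..1]={A,S,T1}  "a"  orig:{A,S}
  [2..2]={A,T0}  "b"  orig:{A}
  [0..1]={B,S}  "ba"
  [1..2]={S,X2}  "ab"  orig:{S}
  [0..2]={S}  "bab"

Original NTs in T[0,2] deriving "bab": ["S"]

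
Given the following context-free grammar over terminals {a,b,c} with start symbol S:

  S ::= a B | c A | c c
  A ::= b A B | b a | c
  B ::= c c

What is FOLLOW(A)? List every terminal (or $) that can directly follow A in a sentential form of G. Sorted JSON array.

FIRST iteration:
[1]
  A via A→b A B: +{b}
  A via A→c: +{c}
  B via B→c c: +{c}
  S via S→a B: +{a}
  S via S→c A: +{c}
  S: {a,c}  A: {b,c}  B: {c}
[2] done
  S: {a,c}  A: {b,c}  B: {c}

FOLLOW iteration:
initialize: $ ∈ FOLLOW(S)
pass 1:
  A→b A B: FOLLOW(A) ⊇ FIRST(B) = {c}; new: +{c}
  A→b A B: FOLLOW(B) ⊇ FOLLOW(A) ⊇ {c}; new: +{c}
  S→a B: FOLLOW(B) ⊇ FOLLOW(S) ⊇ {$}; new: +{$}
  S→c A: FOLLOW(A) ⊇ FOLLOW(S) ⊇ {$}; new: +{$}
  FOLLOW(S)={$}  FOLLOW(A)={$,c}  FOLLOW(B)={$,c}
pass 2: (no change)
  FOLLOW(S)={$}  FOLLOW(A)={$,c}  FOLLOW(B)={$,c}

FOLLOW(A) = ["$", "c"]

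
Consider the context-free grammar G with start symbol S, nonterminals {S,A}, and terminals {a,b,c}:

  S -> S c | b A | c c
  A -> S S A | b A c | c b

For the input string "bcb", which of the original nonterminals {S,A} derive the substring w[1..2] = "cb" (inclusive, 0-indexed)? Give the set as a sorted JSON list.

CNF form of G:
  S -> S T1 | T0 A | T1 T1
  A -> S X2 | T0 X3 | T1 T0
  T0 -> b
  T1 -> c
  X2 -> S A
  X3 -> A T1

CYK table (by increasing span) — only the sub-triangle for w[1..2]:
  cell(1,1) c: {T1}  orig:{}
  cell(2,2) b: {T0}  orig:{}
  cell(1,2) cb: {A}

Original NTs in T[1,2] deriving "cb": ["A"]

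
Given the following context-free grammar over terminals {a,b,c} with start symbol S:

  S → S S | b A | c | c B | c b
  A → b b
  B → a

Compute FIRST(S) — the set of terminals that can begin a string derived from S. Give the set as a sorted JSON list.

Compute FIRST by fixpoint:
pass 1:
  A via A→b b: +{b}
  B via B→a: +{a}
  S via S→b A: +{b}
  S via S→c: +{c}
  FIRST[S]={b,c}  FIRST[A]={b}  FIRST[B]={a}
pass 2: (no change)
  FIRST[S]={b,c}  FIRST[A]={b}  FIRST[B]={a}

FIRST(S) = ["b", "c"]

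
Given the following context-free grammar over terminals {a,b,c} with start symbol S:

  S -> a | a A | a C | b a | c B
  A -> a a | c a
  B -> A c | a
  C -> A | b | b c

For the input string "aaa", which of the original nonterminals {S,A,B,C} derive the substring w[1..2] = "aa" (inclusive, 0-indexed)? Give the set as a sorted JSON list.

Convert to CNF:
  S -> T0 A | T0 C | T1 B | T2 T0 | a
  A -> T0 T0 | T1 T0
  B -> A T1 | a
  C -> T0 T0 | T1 T0 | T2 T1 | b
  T0 -> a
  T1 -> c
  T2 -> b

CYK fill — only the sub-triangle for w[1..2]:
  [1..1]={B,S,T0}  "a"  orig:{B,S}
  [2..2]={B,S,T0}  "a"  orig:{B,S}
  [1..2]={A,C}  "aa"

Original NTs in T[1,2] deriving "aa": ["A", "C"]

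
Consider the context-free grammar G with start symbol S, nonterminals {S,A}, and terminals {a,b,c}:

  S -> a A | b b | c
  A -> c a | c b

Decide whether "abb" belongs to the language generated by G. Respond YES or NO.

CNF form of G:
  S -> T1 A | T2 T2 | c
  A -> T0 T1 | T0 T2
  T0 -> c
  T1 -> a
  T2 -> b

CYK table (by increasing span):
  cell(0,0) a: {T1}  orig:{}
  cell(1,1) b: {T2}  orig:{}
  cell(2,2) b: {T2}  orig:{}
  cell(0,1) ab: ∅
  cell(1,2) bb: {S}
  cell(0,2) abb: ∅

S ∉ T[0,2] ⇒ NO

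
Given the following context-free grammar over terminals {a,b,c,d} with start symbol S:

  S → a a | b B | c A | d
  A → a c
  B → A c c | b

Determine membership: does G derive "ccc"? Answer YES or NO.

CNF form of G:
  S -> T0 T0 | T1 A | T2 B | d
  A -> T0 T1
  B -> A X3 | b
  T0 -> a
  T1 -> c
  T2 -> b
  X3 -> T1 T1

Fill CYK table bottom-up:
  cell(0,0) c: {T1}  orig:{}
  cell(1,1) c: {T1}  orig:{}
  cell(2,2) c: {T1}  orig:{}
  cell(0,1) cc: {X3}  orig:{}
  cell(1,2) cc: {X3}  orig:{}
  cell(0,2) ccc: ∅

S ∉ T[0,2] ⇒ NO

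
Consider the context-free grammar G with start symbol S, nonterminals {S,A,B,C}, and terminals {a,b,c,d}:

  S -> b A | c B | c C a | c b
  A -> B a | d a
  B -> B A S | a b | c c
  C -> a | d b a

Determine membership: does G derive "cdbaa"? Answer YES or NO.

Convert to CNF:
  S -> T2 A | T3 B | T3 T2 | T3 X6
  A -> B T0 | T1 T0
  B -> B X4 | T0 T2 | T3 T3
  C -> T1 X5 | a
  T0 -> a
  T1 -> d
  T2 -> b
  T3 -> c
  X4 -> A S
  X5 -> T2 T0
  X6 -> C T0

CYK fill:
  cell(0,0) c: {T3}  orig:{}
  cell(1,1) d: {T1}  orig:{}
  cell(2,2) b: {T2}  orig:{}
  cell(3,3) a: {C,T0}  orig:{C}
  cell(4,4) a: {C,T0}  orig:{C}
  cell(0,1) cd: ∅
  cell(1,2) db: ∅
  cell(2,3) ba: {X5}  orig:{}
  cell(3,4) aa: {X6}  orig:{}
  cell(0,2) cdb: ∅
  cell(1,3) dba: {C}
  cell(2,4) baa: ∅
  cell(0,3) cdba: ∅
  cell(1,4) dbaa: {X6}  orig:{}
  cell(0,4) cdbaa: {S}

S ∈ T[0,4] ⇒ YES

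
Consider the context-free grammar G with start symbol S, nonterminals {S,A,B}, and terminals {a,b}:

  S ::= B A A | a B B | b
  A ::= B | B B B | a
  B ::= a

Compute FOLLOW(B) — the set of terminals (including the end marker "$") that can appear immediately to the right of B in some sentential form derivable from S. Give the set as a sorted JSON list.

FIRST iteration:
pass 1:
  A via A→a: +{a}
  B via B→a: +{a}
  S via S→B A A: +{a}
  S via S→b: +{b}
  FIRST(S)={a,b}  FIRST(A)={a}  FIRST(B)={a}
pass 2: — fixpoint
  FIRST(S)={a,b}  FIRST(A)={a}  FIRST(B)={a}

FOLLOW iteration:
initialize: $ ∈ FOLLOW(S)
iter 1:
  A→B B B: FOLLOW(B) ⊇ FIRST(B) = {a}; new: +{a}
  S→B A A: FOLLOW(A) ⊇ FIRST(A) = {a}; new: +{a}
  S→B A A: FOLLOW(A) ⊇ FOLLOW(S) ⊇ {$}; new: +{$}
  S→a B B: FOLLOW(B) ⊇ FOLLOW(S) ⊇ {$}; new: +{$}
  S: {$}  A: {$,a}  B: {$,a}
iter 2: (stable)
  S: {$}  A: {$,a}  B: {$,a}

FOLLOW(B) = ["$", "a"]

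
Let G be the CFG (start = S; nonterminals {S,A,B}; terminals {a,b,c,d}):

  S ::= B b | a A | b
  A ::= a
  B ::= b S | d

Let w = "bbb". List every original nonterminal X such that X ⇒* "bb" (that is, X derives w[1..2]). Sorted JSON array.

Convert to CNF:
  S -> B T0 | T1 A | b
  A -> a
  B -> T0 S | d
  T0 -> b
  T1 -> a

CYK fill — only the sub-triangle for w[1..2]:
  cell(1,1) b: {S,T0}  orig:{S}
  cell(2,2) b: {S,T0}  orig:{S}
  cell(1,2) bb: {B}

Original NTs in T[1,2] deriving "bb": ["B"]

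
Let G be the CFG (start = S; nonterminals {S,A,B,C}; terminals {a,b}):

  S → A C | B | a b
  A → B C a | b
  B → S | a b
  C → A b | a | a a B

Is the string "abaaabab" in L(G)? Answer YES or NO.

CNF form of G:
  S -> A C | T0 T1
  A -> B X2 | b
  B -> A C | T0 T1
  C -> A T1 | T0 X3 | a
  T0 -> a
  T1 -> b
  X2 -> C T0
  X3 -> T0 B

CYK fill:
  [0..0]={C,T0}  "a"  orig:{C}
  [1..1]={A,T1}  "b"  orig:{A}
  [2..2]={C,T0}  "a"  orig:{C}
  [3..3]={C,T0}  "a"  orig:{C}
  [4..4]={C,T0}  "a"  orig:{C}
  [5..5]={A,T1}  "b"  orig:{A}
  [6..6]={C,T0}  "a"  orig:{C}
  [7..7]={A,T1}  "b"  orig:{A}
  [0..1]={B,S}  "ab"
  [1..2]={B,S}  "ba"
  [2..3]={X2}  "aa"  orig:{}
  [3..4]={X2}  "aa"  orig:{}
  [4..5]={B,S}  "ab"
  [5..6]={B,S}  "ba"
  [6..7]={B,S}  "ab"
  [0..2]={X3}  "aba"  orig:{}
  [1..3]=∅  "baa"
  [2..4]=∅  "aaa"
  [3..5]={X3}  "aab"  orig:{}
  [4..6]={X3}  "aba"  orig:{}
  [5..7]=∅  "bab"
  [0..3]={A}  "abaa"
  [1..4]={A}  "baaa"
  [2..5]={C}  "aaab"
  [3..6]={C}  "aaba"
  [4..7]=∅  "abab"
  [0..4]={B,S}  "abaaa"
  [1..5]={B,C,S}  "baaab"
  [2..6]={X2}  "aaaba"  orig:{}
  [3..7]=∅  "aabab"
  [0..5]={X3}  "abaaab"  orig:{}
  [1..6]={X2}  "baaaba"  orig:{}
  [2..7]=∅  "aaabab"
  [0..6]={A}  "abaaaba"
  [1..7]=∅  "baaabab"
  [0..7]={C}  "abaaabab"

S ∉ T[0,7] ⇒ NO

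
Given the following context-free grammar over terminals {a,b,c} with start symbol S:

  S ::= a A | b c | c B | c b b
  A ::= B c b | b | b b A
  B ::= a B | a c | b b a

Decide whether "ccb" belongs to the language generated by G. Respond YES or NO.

CNF form of G:
  S -> T0 B | T0 X6 | T1 T0 | T2 A
  A -> B X3 | T1 X4 | b
  B -> T1 X5 | T2 B | T2 T0
  T0 -> c
  T1 -> b
  T2 -> a
  X3 -> T0 T1
  X4 -> T1 A
  X5 -> T1 T2
  X6 -> T1 T1

Fill CYK table bottom-up:
  T[0,0] 'c' = {T0}  orig:{}
  T[1,1] 'c' = {T0}  orig:{}
  T[2,2] 'b' = {A,T1}  orig:{A}
  T[0,1] 'cc' = ∅
  T[1,2] 'cb' = {X3}  orig:{}
  T[0,2] 'ccb' = ∅

S ∉ T[0,2] ⇒ NO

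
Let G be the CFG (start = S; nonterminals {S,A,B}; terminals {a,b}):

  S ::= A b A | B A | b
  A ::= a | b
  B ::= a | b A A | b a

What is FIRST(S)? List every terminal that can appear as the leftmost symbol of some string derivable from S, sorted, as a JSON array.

FIRST sets, iterate to fixpoint:
iter 1:
  A via A→a: +{a}
  A via A→b: +{b}
  B via B→a: +{a}
  B via B→b A A: +{b}
  S via S→A b A: +{a,b}
  S: {a,b}  A: {a,b}  B: {a,b}
iter 2: — fixpoint
  S: {a,b}  A: {a,b}  B: {a,b}

FIRST(S) = ["a", "b"]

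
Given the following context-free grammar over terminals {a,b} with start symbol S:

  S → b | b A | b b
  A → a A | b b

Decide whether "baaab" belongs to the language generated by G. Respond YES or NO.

Convert to CNF:
  S -> T1 A | T1 T1 | b
  A -> T0 A | T1 T1
  T0 -> a
  T1 -> b

CYK table (by increasing span):
  [0..0]={S,T1}  "b"  orig:{S}
  [1..1]={T0}  "a"  orig:{}
  [2..2]={T0}  "a"  orig:{}
  [3..3]={T0}  "a"  orig:{}
  [4..4]={S,T1}  "b"  orig:{S}
  [0..1]=∅  "ba"
  [1..2]=∅  "aa"
  [2..3]=∅  "aa"
  [3..4]=∅  "ab"
  [0..2]=∅  "baa"
  [1..3]=∅  "aaa"
  [2..4]=∅  "aab"
  [0..3]=∅  "baaa"
  [1..4]=∅  "aaab"
  [0..4]=∅  "baaab"

S ∉ T[0,4] ⇒ NO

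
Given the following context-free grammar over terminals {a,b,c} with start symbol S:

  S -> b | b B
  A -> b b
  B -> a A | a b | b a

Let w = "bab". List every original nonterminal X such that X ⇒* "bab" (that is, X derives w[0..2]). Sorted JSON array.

CNF form of G:
  S -> T0 B | b
  A -> T0 T0
  B -> T0 T1 | T1 A | T1 T0
  T0 -> b
  T1 -> a

CYK table (by increasing span), restricted to cells inside w[0..2]:
  [0..0]={S,T0}  "b"  orig:{S}
  [1..1]={T1}  "a"  orig:{}
  [2..2]={S,T0}  "b"  orig:{S}
  [0..1]={B}  "ba"
  [1..2]={B}  "ab"
  [0..2]={S}  "bab"

Original NTs in T[0,2] deriving "bab": ["S"]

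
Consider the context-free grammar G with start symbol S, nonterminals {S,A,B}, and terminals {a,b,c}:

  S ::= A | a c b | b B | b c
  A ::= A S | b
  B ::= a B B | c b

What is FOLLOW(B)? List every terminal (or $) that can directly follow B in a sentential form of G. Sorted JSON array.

FIRST sets, iterate to fixpoint:
pass 1:
  A via A→b: +{b}
  B via B→a B B: +{a}
  B via B→c b: +{c}
  S via S→A: +{b}
  S via S→a c b: +{a}
  S: {a,b}  A: {b}  B: {a,c}
pass 2: done
  S: {a,b}  A: {b}  B: {a,c}

FOLLOW sets:
seed FOLLOW(S) with $
iter 1:
  A→A S: FOLLOW(A) ⊇ FIRST(S) = {a,b}; new: +{a,b}
  A→A S: FOLLOW(S) ⊇ FOLLOW(A) ⊇ {a,b}; new: +{a,b}
  B→a B B: FOLLOW(B) ⊇ FIRST(B) = {a,c}; new: +{a,c}
  S→A: FOLLOW(A) ⊇ FOLLOW(S) ⊇ {$,a,b}; new: +{$}
  S→b B: FOLLOW(B) ⊇ FOLLOW(S) ⊇ {$,a,b}; new: +{$,b}
  FOLLOW(S)={$,a,b}  FOLLOW(A)={$,a,b}  FOLLOW(B)={$,a,b,c}
iter 2: (stable)
  FOLLOW(S)={$,a,b}  FOLLOW(A)={$,a,b}  FOLLOW(B)={$,a,b,c}

FOLLOW(B) = ["$", "a", "b", "c"]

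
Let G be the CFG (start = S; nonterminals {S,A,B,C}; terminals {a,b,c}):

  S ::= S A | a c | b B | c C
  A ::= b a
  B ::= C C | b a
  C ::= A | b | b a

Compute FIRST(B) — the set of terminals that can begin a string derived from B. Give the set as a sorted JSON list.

FIRST iteration:
pass 1:
  A via A→b a: +{b}
  B via B→b a: +{b}
  C via C→A: +{b}
  S via S→a c: +{a}
  S via S→b B: +{b}
  S via S→c C: +{c}
  FIRST[S]={a,b,c}  FIRST[A]={b}  FIRST[B]={b}  FIRST[C]={b}
pass 2: (no change)
  FIRST[S]={a,b,c}  FIRST[A]={b}  FIRST[B]={b}  FIRST[C]={b}

FIRST(B) = ["b"]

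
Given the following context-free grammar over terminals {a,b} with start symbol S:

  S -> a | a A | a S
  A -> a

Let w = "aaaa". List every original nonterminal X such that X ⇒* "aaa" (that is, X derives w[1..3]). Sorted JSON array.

Convert to CNF:
  S -> T0 A | T0 S | a
  A -> a
  T0 -> a

Fill CYK table bottom-up (cells [i..j] with 1 ≤ i ≤ j ≤ 3 only):
  T[1,1] 'a' = {A,S,T0}  orig:{A,S}
  T[2,2] 'a' = {A,S,T0}  orig:{A,S}
  T[3,3] 'a' = {A,S,T0}  orig:{A,S}
  T[1,2] 'aa' = {S}
  T[2,3] 'aa' = {S}
  T[1,3] 'aaa' = {S}

Original NTs in T[1,3] deriving "aaa": ["S"]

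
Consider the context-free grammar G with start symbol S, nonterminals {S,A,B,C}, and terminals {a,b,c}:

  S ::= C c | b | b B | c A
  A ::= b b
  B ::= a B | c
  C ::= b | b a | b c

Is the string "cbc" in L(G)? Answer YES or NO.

CNF form of G:
  S -> C T2 | T0 B | T2 A | b
  A -> T0 T0
  B -> T1 B | c
  C -> T0 T1 | T0 T2 | b
  T0 -> b
  T1 -> a
  T2 -> c

Fill CYK table bottom-up:
  cell(0,0) c: {B,T2}  orig:{B}
  cell(1,1) b: {C,S,T0}  orig:{C,S}
  cell(2,2) c: {B,T2}  orig:{B}
  cell(0,1) cb: ∅
  cell(1,2) bc: {C,S}
  cell(0,2) cbc: ∅

S ∉ T[0,2] ⇒ NO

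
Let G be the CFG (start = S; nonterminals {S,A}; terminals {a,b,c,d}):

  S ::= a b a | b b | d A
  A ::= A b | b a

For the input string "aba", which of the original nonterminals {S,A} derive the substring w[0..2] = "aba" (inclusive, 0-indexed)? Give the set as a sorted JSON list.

Convert to CNF:
  S -> T0 T0 | T1 X3 | T2 A
  A -> A T0 | T0 T1
  T0 -> b
  T1 -> a
  T2 -> d
  X3 -> T0 T1

Fill CYK table bottom-up, restricted to cells inside w[0..2]:
  T[0,0] 'a' = {T1}  orig:{}
  T[1,1] 'b' = {T0}  orig:{}
  T[2,2] 'a' = {T1}  orig:{}
  T[0,1] 'ab' = ∅
  T[1,2] 'ba' = {A,X3}  orig:{A}
  T[0,2] 'aba' = {S}

Original NTs in T[0,2] deriving "aba": ["S"]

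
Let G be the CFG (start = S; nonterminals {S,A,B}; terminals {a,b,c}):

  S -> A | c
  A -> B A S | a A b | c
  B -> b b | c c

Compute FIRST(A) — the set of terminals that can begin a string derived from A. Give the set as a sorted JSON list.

FIRST sets, iterate to fixpoint:
iter 1:
  A via A→a A b: +{a}
  A via A→c: +{c}
  B via B→b b: +{b}
  B via B→c c: +{c}
  S via S→A: +{a,c}
  FIRST[S]={a,c}  FIRST[A]={a,c}  FIRST[B]={b,c}
iter 2:
  A via A→B A S: +{b}
  S via S→A: +{b}
  FIRST[S]={a,b,c}  FIRST[A]={a,b,c}  FIRST[B]={b,c}
iter 3: (no change)
  FIRST[S]={a,b,c}  FIRST[A]={a,b,c}  FIRST[B]={b,c}

FIRST(A) = ["a", "b", "c"]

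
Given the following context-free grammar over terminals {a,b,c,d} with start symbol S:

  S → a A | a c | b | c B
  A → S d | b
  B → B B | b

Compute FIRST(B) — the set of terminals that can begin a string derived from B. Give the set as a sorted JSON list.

FIRST iteration:
round 1:
  A via A→b: +{b}
  B via B→b: +{b}
  S via S→a A: +{a}
  S via S→b: +{b}
  S via S→c B: +{c}
  FIRST(S)={a,b,c}  FIRST(A)={b}  FIRST(B)={b}
round 2:
  A via A→S d: +{a,c}
  FIRST(S)={a,b,c}  FIRST(A)={a,b,c}  FIRST(B)={b}
round 3: (no change)
  FIRST(S)={a,b,c}  FIRST(A)={a,b,c}  FIRST(B)={b}

FIRST(B) = ["b"]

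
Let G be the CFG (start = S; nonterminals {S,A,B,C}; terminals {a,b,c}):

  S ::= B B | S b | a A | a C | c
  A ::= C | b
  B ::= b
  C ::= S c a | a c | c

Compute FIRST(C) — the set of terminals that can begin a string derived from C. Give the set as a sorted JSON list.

Compute FIRST by fixpoint:
[1]
  A via A→b: +{b}
  B via B→b: +{b}
  C via C→a c: +{a}
  C via C→c: +{c}
  S via S→B B: +{b}
  S via S→a A: +{a}
  S via S→c: +{c}
  S: {a,b,c}  A: {b}  B: {b}  C: {a,c}
[2]
  A via A→C: +{a,c}
  C via C→S c a: +{b}
  S: {a,b,c}  A: {a,b,c}  B: {b}  C: {a,b,c}
[3] done
  S: {a,b,c}  A: {a,b,c}  B: {b}  C: {a,b,c}

FIRST(C) = ["a", "b", "c"]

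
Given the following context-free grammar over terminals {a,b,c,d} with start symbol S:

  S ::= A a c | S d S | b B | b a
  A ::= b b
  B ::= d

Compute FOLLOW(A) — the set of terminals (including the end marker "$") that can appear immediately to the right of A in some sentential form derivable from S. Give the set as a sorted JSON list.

Compute FIRST by fixpoint:
pass 1:
  A via A→b b: +{b}
  B via B→d: +{d}
  S via S→A a c: +{b}
  FIRST[S]={b}  FIRST[A]={b}  FIRST[B]={d}
pass 2: — fixpoint
  FIRST[S]={b}  FIRST[A]={b}  FIRST[B]={d}

Compute FOLLOW by fixpoint:
seed FOLLOW(S) with $
round 1:
  S→A a c: FOLLOW(A) ⊇ FIRST(a) = {a}; new: +{a}
  S→S d S: FOLLOW(S) ⊇ FIRST(d) = {d}; new: +{d}
  S→b B: FOLLOW(B) ⊇ FOLLOW(S) ⊇ {$,d}; new: +{$,d}
  S: {$,d}  A: {a}  B: {$,d}
round 2: done
  S: {$,d}  A: {a}  B: {$,d}

FOLLOW(A) = ["a"]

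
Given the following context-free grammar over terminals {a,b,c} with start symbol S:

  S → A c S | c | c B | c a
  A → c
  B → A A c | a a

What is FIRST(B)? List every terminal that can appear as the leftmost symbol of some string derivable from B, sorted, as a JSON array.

Compute FIRST by fixpoint:
round 1:
  A via A→c: +{c}
  B via B→A A c: +{c}
  B via B→a a: +{a}
  S via S→A c S: +{c}
  S: {c}  A: {c}  B: {a,c}
round 2: — fixpoint
  S: {c}  A: {c}  B: {a,c}

FIRST(B) = ["a", "c"]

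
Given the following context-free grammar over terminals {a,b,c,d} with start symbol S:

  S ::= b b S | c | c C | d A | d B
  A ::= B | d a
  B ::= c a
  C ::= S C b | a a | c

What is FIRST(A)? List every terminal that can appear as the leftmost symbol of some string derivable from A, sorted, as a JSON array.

FIRST sets, iterate to fixpoint:
[1]
  A via A→d a: +{d}
  B via B→c a: +{c}
  C via C→a a: +{a}
  C via C→c: +{c}
  S via S→b b S: +{b}
  S via S→c: +{c}
  S via S→d A: +{d}
  S: {b,c,d}  A: {d}  B: {c}  C: {a,c}
[2]
  A via A→B: +{c}
  C via C→S C b: +{b,d}
  S: {b,c,d}  A: {c,d}  B: {c}  C: {a,b,c,d}
[3] — fixpoint
  S: {b,c,d}  A: {c,d}  B: {c}  C: {a,b,c,d}

FIRST(A) = ["c", "d"]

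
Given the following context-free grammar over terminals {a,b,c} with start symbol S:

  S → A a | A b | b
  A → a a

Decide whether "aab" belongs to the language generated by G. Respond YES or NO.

Convert to CNF:
  S -> A T0 | A T1 | b
  A -> T0 T0
  T0 -> a
  T1 -> b

CYK table (by increasing span):
  cell(0,0) a: {T0}  orig:{}
  cell(1,1) a: {T0}  orig:{}
  cell(2,2) b: {S,T1}  orig:{S}
  cell(0,1) aa: {A}
  cell(1,2) ab: ∅
  cell(0,2) aab: {S}

S ∈ T[0,2] ⇒ YES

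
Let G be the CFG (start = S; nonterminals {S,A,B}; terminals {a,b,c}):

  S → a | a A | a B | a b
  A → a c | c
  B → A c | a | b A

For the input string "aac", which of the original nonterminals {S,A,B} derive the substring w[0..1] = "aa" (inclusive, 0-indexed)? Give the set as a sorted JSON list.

Convert to CNF:
  S -> T0 A | T0 B | T0 T2 | a
  A -> T0 T1 | c
  B -> A T1 | T2 A | a
  T0 -> a
  T1 -> c
  T2 -> b

CYK table (by increasing span) (cells [i..j] with 0 ≤ i ≤ j ≤ 1 only):
  [0..0]={B,S,T0}  "a"  orig:{B,S}
  [1..1]={B,S,T0}  "a"  orig:{B,S}
  [0..1]={S}  "aa"

Original NTs in T[0,1] deriving "aa": ["S"]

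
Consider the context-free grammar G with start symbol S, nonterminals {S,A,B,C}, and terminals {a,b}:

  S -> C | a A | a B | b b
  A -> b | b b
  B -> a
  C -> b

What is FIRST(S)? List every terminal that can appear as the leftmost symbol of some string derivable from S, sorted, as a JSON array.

Compute FIRST by fixpoint:
round 1:
  A via A→b: +{b}
  B via B→a: +{a}
  C via C→b: +{b}
  S via S→C: +{b}
  S via S→a A: +{a}
  S: {a,b}  A: {b}  B: {a}  C: {b}
round 2: — fixpoint
  S: {a,b}  A: {b}  B: {a}  C: {b}

FIRST(S) = ["a", "b"]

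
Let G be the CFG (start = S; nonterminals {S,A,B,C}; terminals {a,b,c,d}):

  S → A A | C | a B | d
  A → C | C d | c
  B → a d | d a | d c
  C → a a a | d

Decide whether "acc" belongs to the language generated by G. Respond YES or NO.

Convert to CNF:
  S -> A A | T1 B | T1 X5 | d
  A -> C T0 | T1 X3 | c | d
  B -> T0 T1 | T0 T2 | T1 T0
  C -> T1 X4 | d
  T0 -> d
  T1 -> a
  T2 -> c
  X3 -> T1 T1
  X4 -> T1 T1
  X5 -> T1 T1

Fill CYK table bottom-up:
  T[0,0] 'a' = {T1}  orig:{}
  T[1,1] 'c' = {A,T2}  orig:{A}
  T[2,2] 'c' = {A,T2}  orig:{A}
  T[0,1] 'ac' = ∅
  T[1,2] 'cc' = {S}
  T[0,2] 'acc' = ∅

S ∉ T[0,2] ⇒ NO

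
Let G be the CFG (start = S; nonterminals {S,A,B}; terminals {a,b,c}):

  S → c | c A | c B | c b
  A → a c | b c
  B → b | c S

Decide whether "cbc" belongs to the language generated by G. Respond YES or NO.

CNF form of G:
  S -> T1 A | T1 B | T1 T2 | c
  A -> T0 T1 | T2 T1
  B -> T1 S | b
  T0 -> a
  T1 -> c
  T2 -> b

Fill CYK table bottom-up:
  cell(0,0) c: {S,T1}  orig:{S}
  cell(1,1) b: {B,T2}  orig:{B}
  cell(2,2) c: {S,T1}  orig:{S}
  cell(0,1) cb: {S}
  cell(1,2) bc: {A}
  cell(0,2) cbc: {S}

S ∈ T[0,2] ⇒ YES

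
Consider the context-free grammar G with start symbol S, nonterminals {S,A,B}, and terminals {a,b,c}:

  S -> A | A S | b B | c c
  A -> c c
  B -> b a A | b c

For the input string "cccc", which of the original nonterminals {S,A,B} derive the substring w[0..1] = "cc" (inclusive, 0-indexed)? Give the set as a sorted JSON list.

CNF form of G:
  S -> A S | T0 T0 | T1 B
  A -> T0 T0
  B -> T1 T0 | T1 X3
  T0 -> c
  T1 -> b
  T2 -> a
  X3 -> T2 A

CYK fill — only the sub-triangle for w[0..1]:
  cell(0,0) c: {T0}  orig:{}
  cell(1,1) c: {T0}  orig:{}
  cell(0,1) cc: {A,S}

Original NTs in T[0,1] deriving "cc": ["A", "S"]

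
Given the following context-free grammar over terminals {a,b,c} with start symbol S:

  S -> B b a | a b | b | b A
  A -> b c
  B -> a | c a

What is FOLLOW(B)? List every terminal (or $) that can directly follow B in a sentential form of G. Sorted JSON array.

FIRST sets, iterate to fixpoint:
[1]
  A via A→b c: +{b}
  B via B→a: +{a}
  B via B→c a: +{c}
  S via S→B b a: +{a,c}
  S via S→b: +{b}
  FIRST(S)={a,b,c}  FIRST(A)={b}  FIRST(B)={a,c}
[2] — fixpoint
  FIRST(S)={a,b,c}  FIRST(A)={b}  FIRST(B)={a,c}

FOLLOW iteration:
seed FOLLOW(S) with $
[1]
  S→B b a: FOLLOW(B) ⊇ FIRST(b) = {b}; new: +{b}
  S→b A: FOLLOW(A) ⊇ FOLLOW(S) ⊇ {$}; new: +{$}
  FOLLOW[S]={$}  FOLLOW[A]={$}  FOLLOW[B]={b}
[2] done
  FOLLOW[S]={$}  FOLLOW[A]={$}  FOLLOW[B]={b}

FOLLOW(B) = ["b"]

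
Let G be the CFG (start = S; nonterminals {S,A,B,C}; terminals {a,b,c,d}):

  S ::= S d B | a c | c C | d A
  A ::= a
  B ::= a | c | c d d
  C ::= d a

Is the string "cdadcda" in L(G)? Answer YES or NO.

Convert to CNF:
  S -> S X4 | T0 C | T1 A | T2 T0
  A -> a
  B -> T0 X3 | a | c
  C -> T1 T2
  T0 -> c
  T1 -> d
  T2 -> a
  X3 -> T1 T1
  X4 -> T1 B

CYK table (by increasing span):
  cell(0,0) c: {B,T0}  orig:{B}
  cell(1,1) d: {T1}  orig:{}
  cell(2,2) a: {A,B,T2}  orig:{A,B}
  cell(3,3) d: {T1}  orig:{}
  cell(4,4) c: {B,T0}  orig:{B}
  cell(5,5) d: {T1}  orig:{}
  cell(6,6) a: {A,B,T2}  orig:{A,B}
  cell(0,1) cd: ∅
  cell(1,2) da: {C,S,X4}  orig:{C,S}
  cell(2,3) ad: ∅
  cell(3,4) dc: {X4}  orig:{}
  cell(4,5) cd: ∅
  cell(5,6) da: {C,S,X4}  orig:{C,S}
  cell(0,2) cda: {S}
  cell(1,3) dad: ∅
  cell(2,4) adc: ∅
  cell(3,5) dcd: ∅
  cell(4,6) cda: {S}
  cell(0,3) cdad: ∅
  cell(1,4) dadc: {S}
  cell(2,5) adcd: ∅
  cell(3,6) dcda: ∅
  cell(0,4) cdadc: {S}
  cell(1,5) dadcd: ∅
  cell(2,6) adcda: ∅
  cell(0,5) cdadcd: ∅
  cell(1,6) dadcda: {S}
  cell(0,6) cdadcda: {S}

S ∈ T[0,6] ⇒ YES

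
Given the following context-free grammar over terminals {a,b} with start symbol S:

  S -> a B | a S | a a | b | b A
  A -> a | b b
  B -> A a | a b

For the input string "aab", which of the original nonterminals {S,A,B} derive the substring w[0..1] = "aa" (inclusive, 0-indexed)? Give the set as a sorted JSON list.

CNF form of G:
  S -> T0 A | T1 B | T1 S | T1 T1 | b
  A -> T0 T0 | a
  B -> A T1 | T1 T0
  T0 -> b
  T1 -> a

CYK table (by increasing span), restricted to cells inside w[0..1]:
  cell(0,0) a: {A,T1}  orig:{A}
  cell(1,1) a: {A,T1}  orig:{A}
  cell(0,1) aa: {B,S}

Original NTs in T[0,1] deriving "aa": ["B", "S"]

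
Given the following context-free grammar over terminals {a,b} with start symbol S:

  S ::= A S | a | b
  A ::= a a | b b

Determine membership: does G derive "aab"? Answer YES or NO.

CNF form of G:
  S -> A S | a | b
  A -> T0 T0 | T1 T1
  T0 -> a
  T1 -> b

CYK table (by increasing span):
  cell(0,0) a: {S,T0}  orig:{S}
  cell(1,1) a: {S,T0}  orig:{S}
  cell(2,2) b: {S,T1}  orig:{S}
  cell(0,1) aa: {A}
  cell(1,2) ab: ∅
  cell(0,2) aab: {S}

S ∈ T[0,2] ⇒ YES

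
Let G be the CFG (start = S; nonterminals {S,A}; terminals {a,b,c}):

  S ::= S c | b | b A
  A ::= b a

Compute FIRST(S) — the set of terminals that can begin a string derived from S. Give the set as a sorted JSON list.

FIRST iteration:
[1]
  A via A→b a: +{b}
  S via S→b: +{b}
  FIRST[S]={b}  FIRST[A]={b}
[2] done
  FIRST[S]={b}  FIRST[A]={b}

FIRST(S) = ["b"]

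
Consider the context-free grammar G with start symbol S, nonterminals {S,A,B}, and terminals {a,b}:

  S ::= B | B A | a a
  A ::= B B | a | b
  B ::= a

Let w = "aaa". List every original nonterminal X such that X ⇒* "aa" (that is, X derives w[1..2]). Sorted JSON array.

Convert to CNF:
  S -> B A | T0 T0 | a
  A -> B B | a | b
  B -> a
  T0 -> a

CYK table (by increasing span) (cells [i..j] with 1 ≤ i ≤ j ≤ 2 only):
  [1..1]={A,B,S,T0}  "a"  orig:{A,B,S}
  [2..2]={A,B,S,T0}  "a"  orig:{A,B,S}
  [1..2]={A,S}  "aa"

Original NTs in T[1,2] deriving "aa": ["A", "S"]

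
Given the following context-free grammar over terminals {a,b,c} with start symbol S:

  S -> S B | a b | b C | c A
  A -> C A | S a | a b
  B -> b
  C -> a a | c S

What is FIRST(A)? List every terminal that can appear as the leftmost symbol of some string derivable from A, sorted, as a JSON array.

FIRST iteration:
round 1:
  A via A→a b: +{a}
  B via B→b: +{b}
  C via C→a a: +{a}
  C via C→c S: +{c}
  S via S→a b: +{a}
  S via S→b C: +{b}
  S via S→c A: +{c}
  FIRST[S]={a,b,c}  FIRST[A]={a}  FIRST[B]={b}  FIRST[C]={a,c}
round 2:
  A via A→C A: +{c}
  A via A→S a: +{b}
  FIRST[S]={a,b,c}  FIRST[A]={a,b,c}  FIRST[B]={b}  FIRST[C]={a,c}
round 3: (stable)
  FIRST[S]={a,b,c}  FIRST[A]={a,b,c}  FIRST[B]={b}  FIRST[C]={a,c}

FIRST(A) = ["a", "b", "c"]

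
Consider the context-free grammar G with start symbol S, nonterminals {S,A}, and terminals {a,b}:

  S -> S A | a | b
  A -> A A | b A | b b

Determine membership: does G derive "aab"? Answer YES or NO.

Convert to CNF:
  S -> S A | a | b
  A -> A A | T0 A | T0 T0
  T0 -> b

CYK fill:
  cell(0,0) a: {S}
  cell(1,1) a: {S}
  cell(2,2) b: {S,T0}  orig:{S}
  cell(0,1) aa: ∅
  cell(1,2) ab: ∅
  cell(0,2) aab: ∅

S ∉ T[0,2] ⇒ NO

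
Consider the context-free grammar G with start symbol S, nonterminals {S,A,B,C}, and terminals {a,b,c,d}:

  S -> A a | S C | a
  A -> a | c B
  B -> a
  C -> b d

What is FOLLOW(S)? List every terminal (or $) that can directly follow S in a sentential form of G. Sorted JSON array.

Compute FIRST by fixpoint:
iter 1:
  A via A→a: +{a}
  A via A→c B: +{c}
  B via B→a: +{a}
  C via C→b d: +{b}
  S via S→A a: +{a,c}
  FIRST[S]={a,c}  FIRST[A]={a,c}  FIRST[B]={a}  FIRST[C]={b}
iter 2: done
  FIRST[S]={a,c}  FIRST[A]={a,c}  FIRST[B]={a}  FIRST[C]={b}

Compute FOLLOW by fixpoint:
seed FOLLOW(S) with $
pass 1:
  S→A a: FOLLOW(A) ⊇ FIRST(a) = {a}; new: +{a}
  S→S C: FOLLOW(S) ⊇ FIRST(C) = {b}; new: +{b}
  S→S C: FOLLOW(C) ⊇ FOLLOW(S) ⊇ {$,b}; new: +{$,b}
  FOLLOW[S]={$,b}  FOLLOW[A]={a}  FOLLOW[B]={}  FOLLOW[C]={$,b}
pass 2:
  A→c B: FOLLOW(B) ⊇ FOLLOW(A) ⊇ {a}; new: +{a}
  FOLLOW[S]={$,b}  FOLLOW[A]={a}  FOLLOW[B]={a}  FOLLOW[C]={$,b}
pass 3: (no change)
  FOLLOW[S]={$,b}  FOLLOW[A]={a}  FOLLOW[B]={a}  FOLLOW[C]={$,b}

FOLLOW(S) = ["$", "b"]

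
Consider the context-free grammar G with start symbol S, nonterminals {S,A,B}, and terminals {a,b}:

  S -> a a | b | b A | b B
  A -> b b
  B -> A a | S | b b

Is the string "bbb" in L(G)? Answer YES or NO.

Convert to CNF:
  S -> T0 A | T0 B | T1 T1 | b
  A -> T0 T0
  B -> A T1 | T0 A | T0 B | T0 T0 | T1 T1 | b
  T0 -> b
  T1 -> a

CYK table (by increasing span):
  cell(0,0) b: {B,S,T0}  orig:{B,S}
  cell(1,1) b: {B,S,T0}  orig:{B,S}
  cell(2,2) b: {B,S,T0}  orig:{B,S}
  cell(0,1) bb: {A,B,S}
  cell(1,2) bb: {A,B,S}
  cell(0,2) bbb: {B,S}

S ∈ T[0,2] ⇒ YES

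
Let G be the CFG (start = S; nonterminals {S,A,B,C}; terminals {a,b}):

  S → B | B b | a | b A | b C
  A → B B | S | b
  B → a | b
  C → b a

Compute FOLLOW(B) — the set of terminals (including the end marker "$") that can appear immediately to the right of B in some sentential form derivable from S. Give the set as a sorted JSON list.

FIRST sets, iterate to fixpoint:
iter 1:
  A via A→b: +{b}
  B via B→a: +{a}
  B via B→b: +{b}
  C via C→b a: +{b}
  S via S→B: +{a,b}
  S: {a,b}  A: {b}  B: {a,b}  C: {b}
iter 2:
  A via A→B B: +{a}
  S: {a,b}  A: {a,b}  B: {a,b}  C: {b}
iter 3: (no change)
  S: {a,b}  A: {a,b}  B: {a,b}  C: {b}

FOLLOW sets:
seed FOLLOW(S) with $
[1]
  A→B B: FOLLOW(B) ⊇ FIRST(B) = {a,b}; new: +{a,b}
  S→B: FOLLOW(B) ⊇ FOLLOW(S) ⊇ {$}; new: +{$}
  S→b A: FOLLOW(A) ⊇ FOLLOW(S) ⊇ {$}; new: +{$}
  S→b C: FOLLOW(C) ⊇ FOLLOW(S) ⊇ {$}; new: +{$}
  FOLLOW[S]={$}  FOLLOW[A]={$}  FOLLOW[B]={$,a,b}  FOLLOW[C]={$}
[2] — fixpoint
  FOLLOW[S]={$}  FOLLOW[A]={$}  FOLLOW[B]={$,a,b}  FOLLOW[C]={$}

FOLLOW(B) = ["$", "a", "b"]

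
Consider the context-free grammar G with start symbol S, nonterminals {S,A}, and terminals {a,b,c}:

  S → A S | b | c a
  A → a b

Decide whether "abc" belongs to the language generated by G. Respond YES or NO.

CNF form of G:
  S -> A S | T2 T0 | b
  A -> T0 T1
  T0 -> a
  T1 -> b
  T2 -> c

CYK table (by increasing span):
  T[0,0] 'a' = {T0}  orig:{}
  T[1,1] 'b' = {S,T1}  orig:{S}
  T[2,2] 'c' = {T2}  orig:{}
  T[0,1] 'ab' = {A}
  T[1,2] 'bc' = ∅
  T[0,2] 'abc' = ∅

S ∉ T[0,2] ⇒ NO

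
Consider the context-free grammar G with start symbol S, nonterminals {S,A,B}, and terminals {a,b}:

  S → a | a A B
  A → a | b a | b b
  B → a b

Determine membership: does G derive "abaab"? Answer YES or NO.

Convert to CNF:
  S -> T1 X2 | a
  A -> T0 T0 | T0 T1 | a
  B -> T1 T0
  T0 -> b
  T1 -> a
  X2 -> A B

Fill CYK table bottom-up:
  T[0,0] 'a' = {A,S,T1}  orig:{A,S}
  T[1,1] 'b' = {T0}  orig:{}
  T[2,2] 'a' = {A,S,T1}  orig:{A,S}
  T[3,3] 'a' = {A,S,T1}  orig:{A,S}
  T[4,4] 'b' = {T0}  orig:{}
  T[0,1] 'ab' = {B}
  T[1,2] 'ba' = {A}
  T[2,3] 'aa' = ∅
  T[3,4] 'ab' = {B}
  T[0,2] 'aba' = ∅
  T[1,3] 'baa' = ∅
  T[2,4] 'aab' = {X2}  orig:{}
  T[0,3] 'abaa' = ∅
  T[1,4] 'baab' = {X2}  orig:{}
  T[0,4] 'abaab' = {S}

S ∈ T[0,4] ⇒ YES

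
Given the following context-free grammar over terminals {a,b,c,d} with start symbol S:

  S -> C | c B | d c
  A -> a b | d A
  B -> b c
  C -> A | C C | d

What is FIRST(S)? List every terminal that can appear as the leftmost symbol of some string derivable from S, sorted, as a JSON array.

Compute FIRST by fixpoint:
pass 1:
  A via A→a b: +{a}
  A via A→d A: +{d}
  B via B→b c: +{b}
  C via C→A: +{a,d}
  S via S→C: +{a,d}
  S via S→c B: +{c}
  FIRST(S)={a,c,d}  FIRST(A)={a,d}  FIRST(B)={b}  FIRST(C)={a,d}
pass 2: (stable)
  FIRST(S)={a,c,d}  FIRST(A)={a,d}  FIRST(B)={b}  FIRST(C)={a,d}

FIRST(S) = ["a", "c", "d"]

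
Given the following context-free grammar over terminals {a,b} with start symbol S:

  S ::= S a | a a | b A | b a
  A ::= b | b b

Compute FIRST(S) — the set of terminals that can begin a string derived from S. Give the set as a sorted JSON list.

Compute FIRST by fixpoint:
round 1:
  A via A→b: +{b}
  S via S→a a: +{a}
  S via S→b A: +{b}
  FIRST(S)={a,b}  FIRST(A)={b}
round 2: (no change)
  FIRST(S)={a,b}  FIRST(A)={b}

FIRST(S) = ["a", "b"]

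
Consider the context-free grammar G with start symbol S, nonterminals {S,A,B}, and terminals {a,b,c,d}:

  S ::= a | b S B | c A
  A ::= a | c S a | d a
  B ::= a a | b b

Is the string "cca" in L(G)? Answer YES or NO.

Convert to CNF:
  S -> T0 A | T3 X5 | a
  A -> T0 X4 | T2 T1 | a
  B -> T1 T1 | T3 T3
  T0 -> c
  T1 -> a
  T2 -> d
  T3 -> b
  X4 -> S T1
  X5 -> S B

CYK fill:
  cell(0,0) c: {T0}  orig:{}
  cell(1,1) c: {T0}  orig:{}
  cell(2,2) a: {A,S,T1}  orig:{A,S}
  cell(0,1) cc: ∅
  cell(1,2) ca: {S}
  cell(0,2) cca: ∅

S ∉ T[0,2] ⇒ NO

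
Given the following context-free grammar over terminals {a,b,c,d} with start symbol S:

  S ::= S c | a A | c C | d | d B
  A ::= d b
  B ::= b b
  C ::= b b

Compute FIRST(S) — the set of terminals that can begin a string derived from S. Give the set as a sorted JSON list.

FIRST iteration:
pass 1:
  A via A→d b: +{d}
  B via B→b b: +{b}
  C via C→b b: +{b}
  S via S→a A: +{a}
  S via S→c C: +{c}
  S via S→d: +{d}
  S: {a,c,d}  A: {d}  B: {b}  C: {b}
pass 2: (no change)
  S: {a,c,d}  A: {d}  B: {b}  C: {b}

FIRST(S) = ["a", "c", "d"]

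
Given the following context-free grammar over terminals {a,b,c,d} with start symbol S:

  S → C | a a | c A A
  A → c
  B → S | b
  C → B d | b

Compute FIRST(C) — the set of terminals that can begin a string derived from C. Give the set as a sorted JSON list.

FIRST iteration:
round 1:
  A via A→c: +{c}
  B via B→b: +{b}
  C via C→B d: +{b}
  S via S→C: +{b}
  S via S→a a: +{a}
  S via S→c A A: +{c}
  FIRST[S]={a,b,c}  FIRST[A]={c}  FIRST[B]={b}  FIRST[C]={b}
round 2:
  B via B→S: +{a,c}
  C via C→B d: +{a,c}
  FIRST[S]={a,b,c}  FIRST[A]={c}  FIRST[B]={a,b,c}  FIRST[C]={a,b,c}
round 3: done
  FIRST[S]={a,b,c}  FIRST[A]={c}  FIRST[B]={a,b,c}  FIRST[C]={a,b,c}

FIRST(C) = ["a", "b", "c"]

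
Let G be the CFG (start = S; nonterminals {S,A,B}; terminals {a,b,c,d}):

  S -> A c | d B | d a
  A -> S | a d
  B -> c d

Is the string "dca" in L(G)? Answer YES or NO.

CNF form of G:
  S -> A T0 | T2 B | T2 T1
  A -> A T0 | T1 T2 | T2 B | T2 T1
  B -> T0 T2
  T0 -> c
  T1 -> a
  T2 -> d

CYK table (by increasing span):
  [0..0]={T2}  "d"  orig:{}
  [1..1]={T0}  "c"  orig:{}
  [2..2]={T1}  "a"  orig:{}
  [0..1]=∅  "dc"
  [1..2]=∅  "ca"
  [0..2]=∅  "dca"

S ∉ T[0,2] ⇒ NO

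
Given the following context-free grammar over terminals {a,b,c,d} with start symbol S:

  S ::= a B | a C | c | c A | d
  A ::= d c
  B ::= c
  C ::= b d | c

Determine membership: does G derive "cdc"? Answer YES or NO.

CNF form of G:
  S -> T1 A | T3 B | T3 C | c | d
  A -> T0 T1
  B -> c
  C -> T2 T0 | c
  T0 -> d
  T1 -> c
  T2 -> b
  T3 -> a

CYK fill:
  T[0,0] 'c' = {B,C,S,T1}  orig:{B,C,S}
  T[1,1] 'd' = {S,T0}  orig:{S}
  T[2,2] 'c' = {B,C,S,T1}  orig:{B,C,S}
  T[0,1] 'cd' = ∅
  T[1,2] 'dc' = {A}
  T[0,2] 'cdc' = {S}

S ∈ T[0,2] ⇒ YES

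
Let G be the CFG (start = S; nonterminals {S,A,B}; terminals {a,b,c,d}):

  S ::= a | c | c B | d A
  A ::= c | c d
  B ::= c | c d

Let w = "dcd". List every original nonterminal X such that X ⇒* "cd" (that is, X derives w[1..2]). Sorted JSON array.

CNF form of G:
  S -> T0 B | T1 A | a | c
  A -> T0 T1 | c
  B -> T0 T1 | c
  T0 -> c
  T1 -> d

CYK table (by increasing span) (cells [i..j] with 1 ≤ i ≤ j ≤ 2 only):
  T[1,1] 'c' = {A,B,S,T0}  orig:{A,B,S}
  T[2,2] 'd' = {T1}  orig:{}
  T[1,2] 'cd' = {A,B}

Original NTs in T[1,2] deriving "cd": ["A", "B"]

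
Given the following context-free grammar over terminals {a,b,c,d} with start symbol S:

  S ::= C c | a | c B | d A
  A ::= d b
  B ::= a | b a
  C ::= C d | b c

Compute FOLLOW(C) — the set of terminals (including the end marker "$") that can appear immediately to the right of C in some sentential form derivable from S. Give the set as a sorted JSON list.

FIRST sets, iterate to fixpoint:
pass 1:
  A via A→d b: +{d}
  B via B→a: +{a}
  B via B→b a: +{b}
  C via C→b c: +{b}
  S via S→C c: +{b}
  S via S→a: +{a}
  S via S→c B: +{c}
  S via S→d A: +{d}
  S: {a,b,c,d}  A: {d}  B: {a,b}  C: {b}
pass 2: (stable)
  S: {a,b,c,d}  A: {d}  B: {a,b}  C: {b}

FOLLOW iteration:
initialize: $ ∈ FOLLOW(S)
iter 1:
  C→C d: FOLLOW(C) ⊇ FIRST(d) = {d}; new: +{d}
  S→C c: FOLLOW(C) ⊇ FIRST(c) = {c}; new: +{c}
  S→c B: FOLLOW(B) ⊇ FOLLOW(S) ⊇ {$}; new: +{$}
  S→d A: FOLLOW(A) ⊇ FOLLOW(S) ⊇ {$}; new: +{$}
  FOLLOW[S]={$}  FOLLOW[A]={$}  FOLLOW[B]={$}  FOLLOW[C]={c,d}
iter 2: — fixpoint
  FOLLOW[S]={$}  FOLLOW[A]={$}  FOLLOW[B]={$}  FOLLOW[C]={c,d}

FOLLOW(C) = ["c", "d"]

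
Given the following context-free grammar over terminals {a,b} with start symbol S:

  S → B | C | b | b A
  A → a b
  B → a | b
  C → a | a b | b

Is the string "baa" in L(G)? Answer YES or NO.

CNF form of G:
  S -> T0 T1 | T1 A | a | b
  A -> T0 T1
  B -> a | b
  C -> T0 T1 | a | b
  T0 -> a
  T1 -> b

Fill CYK table bottom-up:
  cell(0,0) b: {B,C,S,T1}  orig:{B,C,S}
  cell(1,1) a: {B,C,S,T0}  orig:{B,C,S}
  cell(2,2) a: {B,C,S,T0}  orig:{B,C,S}
  cell(0,1) ba: ∅
  cell(1,2) aa: ∅
  cell(0,2) baa: ∅

S ∉ T[0,2] ⇒ NO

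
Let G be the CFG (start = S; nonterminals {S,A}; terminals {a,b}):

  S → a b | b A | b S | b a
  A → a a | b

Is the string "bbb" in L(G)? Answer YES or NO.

CNF form of G:
  S -> T0 T1 | T1 A | T1 S | T1 T0
  A -> T0 T0 | b
  T0 -> a
  T1 -> b

CYK fill:
  T[0,0] 'b' = {A,T1}  orig:{A}
  T[1,1] 'b' = {A,T1}  orig:{A}
  T[2,2] 'b' = {A,T1}  orig:{A}
  T[0,1] 'bb' = {S}
  T[1,2] 'bb' = {S}
  T[0,2] 'bbb' = {S}

S ∈ T[0,2] ⇒ YES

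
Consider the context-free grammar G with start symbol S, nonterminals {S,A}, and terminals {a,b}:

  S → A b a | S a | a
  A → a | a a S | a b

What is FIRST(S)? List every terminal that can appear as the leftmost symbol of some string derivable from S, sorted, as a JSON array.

FIRST sets, iterate to fixpoint:
[1]
  A via A→a: +{a}
  S via S→A b a: +{a}
  FIRST[S]={a}  FIRST[A]={a}
[2] done
  FIRST[S]={a}  FIRST[A]={a}

FIRST(S) = ["a"]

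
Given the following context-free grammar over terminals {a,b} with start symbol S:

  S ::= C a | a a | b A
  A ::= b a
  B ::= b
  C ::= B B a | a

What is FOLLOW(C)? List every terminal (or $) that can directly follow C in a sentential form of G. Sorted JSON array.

FIRST sets, iterate to fixpoint:
pass 1:
  A via A→b a: +{b}
  B via B→b: +{b}
  C via C→B B a: +{b}
  C via C→a: +{a}
  S via S→C a: +{a,b}
  S: {a,b}  A: {b}  B: {b}  C: {a,b}
pass 2: done
  S: {a,b}  A: {b}  B: {b}  C: {a,b}

FOLLOW iteration:
FOLLOW(S) := {$}
pass 1:
  C→B B a: FOLLOW(B) ⊇ FIRST(B) = {b}; new: +{b}
  C→B B a: FOLLOW(B) ⊇ FIRST(a) = {a}; new: +{a}
  S→C a: FOLLOW(C) ⊇ FIRST(a) = {a}; new: +{a}
  S→b A: FOLLOW(A) ⊇ FOLLOW(S) ⊇ {$}; new: +{$}
  FOLLOW[S]={$}  FOLLOW[A]={$}  FOLLOW[B]={a,b}  FOLLOW[C]={a}
pass 2: done
  FOLLOW[S]={$}  FOLLOW[A]={$}  FOLLOW[B]={a,b}  FOLLOW[C]={a}

FOLLOW(C) = ["a"]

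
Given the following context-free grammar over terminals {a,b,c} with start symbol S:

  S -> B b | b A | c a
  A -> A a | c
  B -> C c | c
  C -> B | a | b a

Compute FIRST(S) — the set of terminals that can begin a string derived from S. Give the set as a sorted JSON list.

FIRST iteration:
iter 1:
  A via A→c: +{c}
  B via B→c: +{c}
  C via C→B: +{c}
  C via C→a: +{a}
  C via C→b a: +{b}
  S via S→B b: +{c}
  S via S→b A: +{b}
  FIRST[S]={b,c}  FIRST[A]={c}  FIRST[B]={c}  FIRST[C]={a,b,c}
iter 2:
  B via B→C c: +{a,b}
  S via S→B b: +{a}
  FIRST[S]={a,b,c}  FIRST[A]={c}  FIRST[B]={a,b,c}  FIRST[C]={a,b,c}
iter 3: (no change)
  FIRST[S]={a,b,c}  FIRST[A]={c}  FIRST[B]={a,b,c}  FIRST[C]={a,b,c}

FIRST(S) = ["a", "b", "c"]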